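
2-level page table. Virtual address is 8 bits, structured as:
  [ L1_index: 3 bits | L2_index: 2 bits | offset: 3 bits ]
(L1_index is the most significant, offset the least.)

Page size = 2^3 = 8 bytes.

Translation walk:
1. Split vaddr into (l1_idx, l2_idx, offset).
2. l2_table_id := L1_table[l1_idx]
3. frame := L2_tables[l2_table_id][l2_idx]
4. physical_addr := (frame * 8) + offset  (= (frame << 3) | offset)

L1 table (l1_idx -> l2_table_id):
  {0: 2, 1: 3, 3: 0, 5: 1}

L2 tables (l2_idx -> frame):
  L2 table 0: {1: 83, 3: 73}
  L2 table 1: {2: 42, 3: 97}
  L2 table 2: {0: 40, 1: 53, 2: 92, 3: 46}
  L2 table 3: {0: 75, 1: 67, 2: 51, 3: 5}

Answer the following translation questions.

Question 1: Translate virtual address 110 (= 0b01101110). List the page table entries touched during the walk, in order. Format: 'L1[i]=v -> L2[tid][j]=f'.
vaddr = 110 = 0b01101110
Split: l1_idx=3, l2_idx=1, offset=6

Answer: L1[3]=0 -> L2[0][1]=83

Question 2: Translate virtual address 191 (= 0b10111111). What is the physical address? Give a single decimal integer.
Answer: 783

Derivation:
vaddr = 191 = 0b10111111
Split: l1_idx=5, l2_idx=3, offset=7
L1[5] = 1
L2[1][3] = 97
paddr = 97 * 8 + 7 = 783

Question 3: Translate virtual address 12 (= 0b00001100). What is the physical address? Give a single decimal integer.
Answer: 428

Derivation:
vaddr = 12 = 0b00001100
Split: l1_idx=0, l2_idx=1, offset=4
L1[0] = 2
L2[2][1] = 53
paddr = 53 * 8 + 4 = 428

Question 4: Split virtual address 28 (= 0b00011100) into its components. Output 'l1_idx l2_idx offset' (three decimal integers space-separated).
vaddr = 28 = 0b00011100
  top 3 bits -> l1_idx = 0
  next 2 bits -> l2_idx = 3
  bottom 3 bits -> offset = 4

Answer: 0 3 4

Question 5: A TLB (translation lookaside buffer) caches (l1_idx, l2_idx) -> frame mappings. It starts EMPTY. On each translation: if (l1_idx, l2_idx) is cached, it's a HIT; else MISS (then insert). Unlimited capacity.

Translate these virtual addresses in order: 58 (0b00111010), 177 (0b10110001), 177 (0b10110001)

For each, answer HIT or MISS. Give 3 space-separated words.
vaddr=58: (1,3) not in TLB -> MISS, insert
vaddr=177: (5,2) not in TLB -> MISS, insert
vaddr=177: (5,2) in TLB -> HIT

Answer: MISS MISS HIT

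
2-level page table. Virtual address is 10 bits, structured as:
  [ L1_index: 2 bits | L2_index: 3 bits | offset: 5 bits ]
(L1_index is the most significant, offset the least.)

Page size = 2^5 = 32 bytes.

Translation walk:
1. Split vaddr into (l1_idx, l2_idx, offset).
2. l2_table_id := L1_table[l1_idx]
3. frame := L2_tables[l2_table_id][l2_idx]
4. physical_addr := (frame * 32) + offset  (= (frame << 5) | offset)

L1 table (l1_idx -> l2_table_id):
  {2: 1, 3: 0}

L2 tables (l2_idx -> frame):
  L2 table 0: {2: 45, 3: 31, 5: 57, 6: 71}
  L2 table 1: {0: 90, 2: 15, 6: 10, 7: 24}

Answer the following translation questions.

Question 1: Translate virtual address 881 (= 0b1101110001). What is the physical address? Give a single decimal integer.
vaddr = 881 = 0b1101110001
Split: l1_idx=3, l2_idx=3, offset=17
L1[3] = 0
L2[0][3] = 31
paddr = 31 * 32 + 17 = 1009

Answer: 1009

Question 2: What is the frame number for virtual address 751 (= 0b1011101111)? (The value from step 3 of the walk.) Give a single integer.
vaddr = 751: l1_idx=2, l2_idx=7
L1[2] = 1; L2[1][7] = 24

Answer: 24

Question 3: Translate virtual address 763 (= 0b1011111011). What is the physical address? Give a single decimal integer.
vaddr = 763 = 0b1011111011
Split: l1_idx=2, l2_idx=7, offset=27
L1[2] = 1
L2[1][7] = 24
paddr = 24 * 32 + 27 = 795

Answer: 795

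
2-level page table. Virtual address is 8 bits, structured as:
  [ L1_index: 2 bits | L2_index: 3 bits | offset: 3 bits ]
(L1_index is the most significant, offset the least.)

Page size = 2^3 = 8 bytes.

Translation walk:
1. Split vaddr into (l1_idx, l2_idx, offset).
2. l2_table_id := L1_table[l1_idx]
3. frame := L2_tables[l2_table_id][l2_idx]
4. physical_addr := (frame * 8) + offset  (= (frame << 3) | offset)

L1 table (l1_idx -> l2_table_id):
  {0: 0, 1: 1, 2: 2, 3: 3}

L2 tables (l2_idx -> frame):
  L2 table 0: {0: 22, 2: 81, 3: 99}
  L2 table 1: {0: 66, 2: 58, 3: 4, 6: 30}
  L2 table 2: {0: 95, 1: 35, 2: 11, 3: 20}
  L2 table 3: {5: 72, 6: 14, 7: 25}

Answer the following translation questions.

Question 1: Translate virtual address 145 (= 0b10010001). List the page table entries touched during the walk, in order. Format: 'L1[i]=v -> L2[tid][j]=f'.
vaddr = 145 = 0b10010001
Split: l1_idx=2, l2_idx=2, offset=1

Answer: L1[2]=2 -> L2[2][2]=11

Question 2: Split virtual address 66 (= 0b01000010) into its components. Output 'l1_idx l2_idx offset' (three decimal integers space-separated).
vaddr = 66 = 0b01000010
  top 2 bits -> l1_idx = 1
  next 3 bits -> l2_idx = 0
  bottom 3 bits -> offset = 2

Answer: 1 0 2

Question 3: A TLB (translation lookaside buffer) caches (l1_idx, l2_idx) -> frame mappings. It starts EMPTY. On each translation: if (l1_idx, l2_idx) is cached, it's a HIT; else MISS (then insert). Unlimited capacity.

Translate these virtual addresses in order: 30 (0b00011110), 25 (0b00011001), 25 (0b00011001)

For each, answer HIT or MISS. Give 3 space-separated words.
Answer: MISS HIT HIT

Derivation:
vaddr=30: (0,3) not in TLB -> MISS, insert
vaddr=25: (0,3) in TLB -> HIT
vaddr=25: (0,3) in TLB -> HIT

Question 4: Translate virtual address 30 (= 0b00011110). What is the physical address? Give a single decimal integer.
vaddr = 30 = 0b00011110
Split: l1_idx=0, l2_idx=3, offset=6
L1[0] = 0
L2[0][3] = 99
paddr = 99 * 8 + 6 = 798

Answer: 798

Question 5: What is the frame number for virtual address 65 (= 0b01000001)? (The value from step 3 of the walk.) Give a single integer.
Answer: 66

Derivation:
vaddr = 65: l1_idx=1, l2_idx=0
L1[1] = 1; L2[1][0] = 66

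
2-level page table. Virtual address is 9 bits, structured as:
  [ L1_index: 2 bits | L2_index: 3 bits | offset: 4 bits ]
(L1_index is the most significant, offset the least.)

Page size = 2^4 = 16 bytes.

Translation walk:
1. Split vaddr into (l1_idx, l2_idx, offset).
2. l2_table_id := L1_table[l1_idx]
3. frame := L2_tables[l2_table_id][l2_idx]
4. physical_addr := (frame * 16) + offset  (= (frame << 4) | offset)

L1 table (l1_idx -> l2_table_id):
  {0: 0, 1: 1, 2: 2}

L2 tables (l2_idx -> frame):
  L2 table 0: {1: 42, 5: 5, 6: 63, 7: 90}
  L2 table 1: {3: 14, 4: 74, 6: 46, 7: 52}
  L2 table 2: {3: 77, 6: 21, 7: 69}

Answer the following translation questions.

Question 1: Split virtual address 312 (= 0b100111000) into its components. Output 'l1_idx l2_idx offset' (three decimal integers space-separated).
Answer: 2 3 8

Derivation:
vaddr = 312 = 0b100111000
  top 2 bits -> l1_idx = 2
  next 3 bits -> l2_idx = 3
  bottom 4 bits -> offset = 8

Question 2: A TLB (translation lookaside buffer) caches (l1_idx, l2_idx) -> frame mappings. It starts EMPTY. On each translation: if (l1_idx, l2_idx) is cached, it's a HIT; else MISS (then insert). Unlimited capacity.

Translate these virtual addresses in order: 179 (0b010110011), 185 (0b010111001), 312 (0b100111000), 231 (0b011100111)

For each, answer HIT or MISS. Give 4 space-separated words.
vaddr=179: (1,3) not in TLB -> MISS, insert
vaddr=185: (1,3) in TLB -> HIT
vaddr=312: (2,3) not in TLB -> MISS, insert
vaddr=231: (1,6) not in TLB -> MISS, insert

Answer: MISS HIT MISS MISS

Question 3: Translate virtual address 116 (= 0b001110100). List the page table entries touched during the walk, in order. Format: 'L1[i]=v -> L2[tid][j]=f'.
Answer: L1[0]=0 -> L2[0][7]=90

Derivation:
vaddr = 116 = 0b001110100
Split: l1_idx=0, l2_idx=7, offset=4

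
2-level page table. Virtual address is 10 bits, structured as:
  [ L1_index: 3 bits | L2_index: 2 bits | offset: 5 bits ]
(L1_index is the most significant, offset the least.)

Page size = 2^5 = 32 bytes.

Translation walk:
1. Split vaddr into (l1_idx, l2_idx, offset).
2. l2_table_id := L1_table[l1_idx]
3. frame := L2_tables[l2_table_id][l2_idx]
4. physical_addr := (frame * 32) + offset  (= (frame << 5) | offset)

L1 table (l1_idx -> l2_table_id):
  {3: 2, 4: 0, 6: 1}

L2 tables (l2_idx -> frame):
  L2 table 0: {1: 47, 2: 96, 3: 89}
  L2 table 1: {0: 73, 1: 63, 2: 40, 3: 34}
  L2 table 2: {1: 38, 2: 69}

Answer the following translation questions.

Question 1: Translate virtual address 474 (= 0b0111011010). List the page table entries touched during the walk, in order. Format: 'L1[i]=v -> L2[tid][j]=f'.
vaddr = 474 = 0b0111011010
Split: l1_idx=3, l2_idx=2, offset=26

Answer: L1[3]=2 -> L2[2][2]=69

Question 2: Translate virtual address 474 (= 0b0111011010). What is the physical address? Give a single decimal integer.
vaddr = 474 = 0b0111011010
Split: l1_idx=3, l2_idx=2, offset=26
L1[3] = 2
L2[2][2] = 69
paddr = 69 * 32 + 26 = 2234

Answer: 2234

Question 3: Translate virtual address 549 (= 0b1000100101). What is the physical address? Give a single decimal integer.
Answer: 1509

Derivation:
vaddr = 549 = 0b1000100101
Split: l1_idx=4, l2_idx=1, offset=5
L1[4] = 0
L2[0][1] = 47
paddr = 47 * 32 + 5 = 1509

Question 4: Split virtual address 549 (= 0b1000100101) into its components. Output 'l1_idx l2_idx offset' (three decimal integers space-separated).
Answer: 4 1 5

Derivation:
vaddr = 549 = 0b1000100101
  top 3 bits -> l1_idx = 4
  next 2 bits -> l2_idx = 1
  bottom 5 bits -> offset = 5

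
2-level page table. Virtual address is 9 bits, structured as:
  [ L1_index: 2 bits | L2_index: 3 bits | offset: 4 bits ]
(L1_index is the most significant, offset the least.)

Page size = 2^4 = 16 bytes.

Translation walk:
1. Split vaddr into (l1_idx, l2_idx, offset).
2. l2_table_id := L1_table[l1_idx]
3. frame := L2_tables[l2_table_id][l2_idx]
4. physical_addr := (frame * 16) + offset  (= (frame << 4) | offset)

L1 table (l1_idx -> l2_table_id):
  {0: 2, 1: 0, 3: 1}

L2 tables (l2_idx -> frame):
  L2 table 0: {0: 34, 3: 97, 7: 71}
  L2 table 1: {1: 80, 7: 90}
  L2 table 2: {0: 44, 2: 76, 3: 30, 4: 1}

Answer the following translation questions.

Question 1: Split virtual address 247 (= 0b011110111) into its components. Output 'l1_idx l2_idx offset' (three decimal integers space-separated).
vaddr = 247 = 0b011110111
  top 2 bits -> l1_idx = 1
  next 3 bits -> l2_idx = 7
  bottom 4 bits -> offset = 7

Answer: 1 7 7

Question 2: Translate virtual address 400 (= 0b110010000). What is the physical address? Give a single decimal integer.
vaddr = 400 = 0b110010000
Split: l1_idx=3, l2_idx=1, offset=0
L1[3] = 1
L2[1][1] = 80
paddr = 80 * 16 + 0 = 1280

Answer: 1280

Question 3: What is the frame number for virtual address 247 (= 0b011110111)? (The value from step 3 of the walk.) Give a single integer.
Answer: 71

Derivation:
vaddr = 247: l1_idx=1, l2_idx=7
L1[1] = 0; L2[0][7] = 71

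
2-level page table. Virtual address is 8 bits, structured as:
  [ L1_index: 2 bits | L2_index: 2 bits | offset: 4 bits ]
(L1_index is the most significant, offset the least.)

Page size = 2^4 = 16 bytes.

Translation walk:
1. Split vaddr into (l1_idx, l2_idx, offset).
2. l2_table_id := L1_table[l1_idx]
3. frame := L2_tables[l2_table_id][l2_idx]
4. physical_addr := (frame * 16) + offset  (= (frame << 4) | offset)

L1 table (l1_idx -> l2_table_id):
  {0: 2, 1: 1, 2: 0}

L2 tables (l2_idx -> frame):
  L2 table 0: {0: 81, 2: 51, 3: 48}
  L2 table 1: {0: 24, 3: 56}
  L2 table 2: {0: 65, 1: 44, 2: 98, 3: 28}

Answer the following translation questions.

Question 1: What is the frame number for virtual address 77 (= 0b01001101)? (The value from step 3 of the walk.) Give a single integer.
Answer: 24

Derivation:
vaddr = 77: l1_idx=1, l2_idx=0
L1[1] = 1; L2[1][0] = 24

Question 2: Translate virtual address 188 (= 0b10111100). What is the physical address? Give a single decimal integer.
vaddr = 188 = 0b10111100
Split: l1_idx=2, l2_idx=3, offset=12
L1[2] = 0
L2[0][3] = 48
paddr = 48 * 16 + 12 = 780

Answer: 780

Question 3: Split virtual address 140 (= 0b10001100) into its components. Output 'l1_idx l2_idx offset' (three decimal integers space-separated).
vaddr = 140 = 0b10001100
  top 2 bits -> l1_idx = 2
  next 2 bits -> l2_idx = 0
  bottom 4 bits -> offset = 12

Answer: 2 0 12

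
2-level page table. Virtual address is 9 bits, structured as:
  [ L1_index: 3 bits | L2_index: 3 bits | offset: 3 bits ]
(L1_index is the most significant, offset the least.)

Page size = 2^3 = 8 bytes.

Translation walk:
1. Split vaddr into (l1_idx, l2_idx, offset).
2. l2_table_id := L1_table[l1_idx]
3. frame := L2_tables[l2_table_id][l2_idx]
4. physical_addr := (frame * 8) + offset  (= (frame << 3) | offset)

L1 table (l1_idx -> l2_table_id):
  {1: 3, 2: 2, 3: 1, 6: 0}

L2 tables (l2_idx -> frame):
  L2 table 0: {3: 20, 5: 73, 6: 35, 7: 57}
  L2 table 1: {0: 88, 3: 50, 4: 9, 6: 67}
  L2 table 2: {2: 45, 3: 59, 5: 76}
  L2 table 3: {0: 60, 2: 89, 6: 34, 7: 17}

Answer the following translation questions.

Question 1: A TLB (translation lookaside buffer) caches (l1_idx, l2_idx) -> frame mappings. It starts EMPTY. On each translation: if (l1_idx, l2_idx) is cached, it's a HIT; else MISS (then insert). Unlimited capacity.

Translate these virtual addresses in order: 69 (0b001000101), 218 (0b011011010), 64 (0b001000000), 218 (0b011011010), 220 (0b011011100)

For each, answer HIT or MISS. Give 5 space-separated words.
vaddr=69: (1,0) not in TLB -> MISS, insert
vaddr=218: (3,3) not in TLB -> MISS, insert
vaddr=64: (1,0) in TLB -> HIT
vaddr=218: (3,3) in TLB -> HIT
vaddr=220: (3,3) in TLB -> HIT

Answer: MISS MISS HIT HIT HIT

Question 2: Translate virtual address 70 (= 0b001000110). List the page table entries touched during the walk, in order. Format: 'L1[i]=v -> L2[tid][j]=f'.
Answer: L1[1]=3 -> L2[3][0]=60

Derivation:
vaddr = 70 = 0b001000110
Split: l1_idx=1, l2_idx=0, offset=6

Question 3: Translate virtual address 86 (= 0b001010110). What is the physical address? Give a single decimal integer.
vaddr = 86 = 0b001010110
Split: l1_idx=1, l2_idx=2, offset=6
L1[1] = 3
L2[3][2] = 89
paddr = 89 * 8 + 6 = 718

Answer: 718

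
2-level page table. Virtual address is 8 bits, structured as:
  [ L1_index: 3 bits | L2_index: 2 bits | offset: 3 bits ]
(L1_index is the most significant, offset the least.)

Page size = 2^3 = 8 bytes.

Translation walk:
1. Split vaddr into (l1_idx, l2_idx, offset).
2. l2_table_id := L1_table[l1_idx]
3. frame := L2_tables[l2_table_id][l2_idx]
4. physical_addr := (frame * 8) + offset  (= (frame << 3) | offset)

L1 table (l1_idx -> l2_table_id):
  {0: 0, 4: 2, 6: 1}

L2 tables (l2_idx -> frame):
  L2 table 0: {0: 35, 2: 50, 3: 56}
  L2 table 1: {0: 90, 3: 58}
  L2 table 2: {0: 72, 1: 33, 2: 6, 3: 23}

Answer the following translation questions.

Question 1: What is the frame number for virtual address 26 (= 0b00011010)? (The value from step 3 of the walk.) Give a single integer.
vaddr = 26: l1_idx=0, l2_idx=3
L1[0] = 0; L2[0][3] = 56

Answer: 56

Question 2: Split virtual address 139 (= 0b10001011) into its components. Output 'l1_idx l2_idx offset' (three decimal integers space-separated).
vaddr = 139 = 0b10001011
  top 3 bits -> l1_idx = 4
  next 2 bits -> l2_idx = 1
  bottom 3 bits -> offset = 3

Answer: 4 1 3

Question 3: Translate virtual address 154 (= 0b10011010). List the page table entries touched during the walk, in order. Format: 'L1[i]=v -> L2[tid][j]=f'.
Answer: L1[4]=2 -> L2[2][3]=23

Derivation:
vaddr = 154 = 0b10011010
Split: l1_idx=4, l2_idx=3, offset=2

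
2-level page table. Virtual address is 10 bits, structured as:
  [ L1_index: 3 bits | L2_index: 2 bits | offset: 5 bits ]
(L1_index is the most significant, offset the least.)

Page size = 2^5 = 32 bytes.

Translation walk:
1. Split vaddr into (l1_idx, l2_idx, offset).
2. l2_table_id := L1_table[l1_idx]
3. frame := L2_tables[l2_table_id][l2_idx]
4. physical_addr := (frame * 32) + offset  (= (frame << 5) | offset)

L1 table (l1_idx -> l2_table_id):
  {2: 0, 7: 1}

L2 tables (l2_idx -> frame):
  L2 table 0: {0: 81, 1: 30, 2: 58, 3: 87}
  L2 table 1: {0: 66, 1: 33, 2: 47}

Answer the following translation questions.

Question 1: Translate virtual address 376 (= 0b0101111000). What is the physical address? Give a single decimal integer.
Answer: 2808

Derivation:
vaddr = 376 = 0b0101111000
Split: l1_idx=2, l2_idx=3, offset=24
L1[2] = 0
L2[0][3] = 87
paddr = 87 * 32 + 24 = 2808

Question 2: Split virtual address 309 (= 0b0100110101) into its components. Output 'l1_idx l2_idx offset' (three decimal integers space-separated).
Answer: 2 1 21

Derivation:
vaddr = 309 = 0b0100110101
  top 3 bits -> l1_idx = 2
  next 2 bits -> l2_idx = 1
  bottom 5 bits -> offset = 21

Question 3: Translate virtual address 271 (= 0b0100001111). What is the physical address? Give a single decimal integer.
Answer: 2607

Derivation:
vaddr = 271 = 0b0100001111
Split: l1_idx=2, l2_idx=0, offset=15
L1[2] = 0
L2[0][0] = 81
paddr = 81 * 32 + 15 = 2607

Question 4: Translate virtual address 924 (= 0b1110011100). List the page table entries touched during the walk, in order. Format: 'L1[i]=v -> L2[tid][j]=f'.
vaddr = 924 = 0b1110011100
Split: l1_idx=7, l2_idx=0, offset=28

Answer: L1[7]=1 -> L2[1][0]=66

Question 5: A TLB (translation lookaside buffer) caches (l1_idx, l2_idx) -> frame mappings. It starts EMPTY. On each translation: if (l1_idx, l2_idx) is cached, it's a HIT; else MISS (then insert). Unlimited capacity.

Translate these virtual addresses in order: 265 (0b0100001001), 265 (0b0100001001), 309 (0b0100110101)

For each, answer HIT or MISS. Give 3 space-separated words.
Answer: MISS HIT MISS

Derivation:
vaddr=265: (2,0) not in TLB -> MISS, insert
vaddr=265: (2,0) in TLB -> HIT
vaddr=309: (2,1) not in TLB -> MISS, insert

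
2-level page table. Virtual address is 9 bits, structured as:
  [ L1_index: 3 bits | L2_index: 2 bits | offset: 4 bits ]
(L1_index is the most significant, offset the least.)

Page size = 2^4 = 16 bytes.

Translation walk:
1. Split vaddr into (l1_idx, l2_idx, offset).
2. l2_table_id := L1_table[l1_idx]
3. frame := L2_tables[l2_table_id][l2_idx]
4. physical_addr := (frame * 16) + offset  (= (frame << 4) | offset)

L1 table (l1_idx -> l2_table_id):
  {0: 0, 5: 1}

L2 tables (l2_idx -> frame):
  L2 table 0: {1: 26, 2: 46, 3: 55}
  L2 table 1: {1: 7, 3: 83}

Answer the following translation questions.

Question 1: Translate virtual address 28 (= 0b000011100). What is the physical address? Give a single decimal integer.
vaddr = 28 = 0b000011100
Split: l1_idx=0, l2_idx=1, offset=12
L1[0] = 0
L2[0][1] = 26
paddr = 26 * 16 + 12 = 428

Answer: 428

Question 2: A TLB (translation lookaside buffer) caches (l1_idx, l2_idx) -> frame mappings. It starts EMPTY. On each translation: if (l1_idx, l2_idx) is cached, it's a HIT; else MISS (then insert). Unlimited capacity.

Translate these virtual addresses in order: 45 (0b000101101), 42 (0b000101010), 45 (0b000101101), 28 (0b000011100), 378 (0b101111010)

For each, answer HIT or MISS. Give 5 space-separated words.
vaddr=45: (0,2) not in TLB -> MISS, insert
vaddr=42: (0,2) in TLB -> HIT
vaddr=45: (0,2) in TLB -> HIT
vaddr=28: (0,1) not in TLB -> MISS, insert
vaddr=378: (5,3) not in TLB -> MISS, insert

Answer: MISS HIT HIT MISS MISS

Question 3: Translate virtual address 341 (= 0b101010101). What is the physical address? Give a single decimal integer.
vaddr = 341 = 0b101010101
Split: l1_idx=5, l2_idx=1, offset=5
L1[5] = 1
L2[1][1] = 7
paddr = 7 * 16 + 5 = 117

Answer: 117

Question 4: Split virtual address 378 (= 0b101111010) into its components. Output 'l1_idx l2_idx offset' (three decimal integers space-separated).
Answer: 5 3 10

Derivation:
vaddr = 378 = 0b101111010
  top 3 bits -> l1_idx = 5
  next 2 bits -> l2_idx = 3
  bottom 4 bits -> offset = 10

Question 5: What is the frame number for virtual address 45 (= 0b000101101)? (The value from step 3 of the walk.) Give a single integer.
vaddr = 45: l1_idx=0, l2_idx=2
L1[0] = 0; L2[0][2] = 46

Answer: 46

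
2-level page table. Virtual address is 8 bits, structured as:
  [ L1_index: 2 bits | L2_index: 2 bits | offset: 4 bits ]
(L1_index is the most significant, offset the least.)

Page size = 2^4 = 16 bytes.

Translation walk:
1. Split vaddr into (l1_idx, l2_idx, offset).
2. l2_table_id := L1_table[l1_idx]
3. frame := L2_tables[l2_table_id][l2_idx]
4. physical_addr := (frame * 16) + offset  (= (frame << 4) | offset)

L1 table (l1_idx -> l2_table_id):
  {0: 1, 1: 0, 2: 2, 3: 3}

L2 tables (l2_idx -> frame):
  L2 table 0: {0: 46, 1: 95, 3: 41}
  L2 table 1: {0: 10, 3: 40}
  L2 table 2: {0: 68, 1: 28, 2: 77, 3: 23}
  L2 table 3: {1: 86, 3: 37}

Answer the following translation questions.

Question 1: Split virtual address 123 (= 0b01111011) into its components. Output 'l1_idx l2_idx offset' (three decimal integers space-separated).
Answer: 1 3 11

Derivation:
vaddr = 123 = 0b01111011
  top 2 bits -> l1_idx = 1
  next 2 bits -> l2_idx = 3
  bottom 4 bits -> offset = 11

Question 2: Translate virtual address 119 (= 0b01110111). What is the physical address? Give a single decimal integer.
Answer: 663

Derivation:
vaddr = 119 = 0b01110111
Split: l1_idx=1, l2_idx=3, offset=7
L1[1] = 0
L2[0][3] = 41
paddr = 41 * 16 + 7 = 663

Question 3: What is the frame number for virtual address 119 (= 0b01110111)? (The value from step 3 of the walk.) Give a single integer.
Answer: 41

Derivation:
vaddr = 119: l1_idx=1, l2_idx=3
L1[1] = 0; L2[0][3] = 41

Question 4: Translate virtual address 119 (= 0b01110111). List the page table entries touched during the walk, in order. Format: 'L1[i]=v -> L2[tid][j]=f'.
Answer: L1[1]=0 -> L2[0][3]=41

Derivation:
vaddr = 119 = 0b01110111
Split: l1_idx=1, l2_idx=3, offset=7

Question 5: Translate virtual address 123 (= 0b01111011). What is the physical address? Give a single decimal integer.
Answer: 667

Derivation:
vaddr = 123 = 0b01111011
Split: l1_idx=1, l2_idx=3, offset=11
L1[1] = 0
L2[0][3] = 41
paddr = 41 * 16 + 11 = 667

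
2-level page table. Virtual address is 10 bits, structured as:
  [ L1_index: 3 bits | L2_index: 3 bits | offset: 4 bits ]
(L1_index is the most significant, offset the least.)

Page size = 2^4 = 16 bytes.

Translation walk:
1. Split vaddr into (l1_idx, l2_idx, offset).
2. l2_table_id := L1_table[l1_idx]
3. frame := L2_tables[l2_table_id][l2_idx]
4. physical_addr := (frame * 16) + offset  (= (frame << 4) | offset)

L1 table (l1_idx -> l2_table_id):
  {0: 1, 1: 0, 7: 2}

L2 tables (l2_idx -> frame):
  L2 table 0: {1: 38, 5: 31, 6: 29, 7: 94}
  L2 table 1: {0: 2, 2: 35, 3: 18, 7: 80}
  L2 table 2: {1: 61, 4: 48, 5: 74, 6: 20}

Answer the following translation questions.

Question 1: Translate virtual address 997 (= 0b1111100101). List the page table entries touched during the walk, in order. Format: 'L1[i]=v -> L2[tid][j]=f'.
Answer: L1[7]=2 -> L2[2][6]=20

Derivation:
vaddr = 997 = 0b1111100101
Split: l1_idx=7, l2_idx=6, offset=5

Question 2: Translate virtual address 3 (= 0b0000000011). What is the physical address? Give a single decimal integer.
vaddr = 3 = 0b0000000011
Split: l1_idx=0, l2_idx=0, offset=3
L1[0] = 1
L2[1][0] = 2
paddr = 2 * 16 + 3 = 35

Answer: 35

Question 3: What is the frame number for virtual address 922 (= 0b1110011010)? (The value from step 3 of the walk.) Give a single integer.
Answer: 61

Derivation:
vaddr = 922: l1_idx=7, l2_idx=1
L1[7] = 2; L2[2][1] = 61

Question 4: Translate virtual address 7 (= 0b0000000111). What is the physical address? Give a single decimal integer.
Answer: 39

Derivation:
vaddr = 7 = 0b0000000111
Split: l1_idx=0, l2_idx=0, offset=7
L1[0] = 1
L2[1][0] = 2
paddr = 2 * 16 + 7 = 39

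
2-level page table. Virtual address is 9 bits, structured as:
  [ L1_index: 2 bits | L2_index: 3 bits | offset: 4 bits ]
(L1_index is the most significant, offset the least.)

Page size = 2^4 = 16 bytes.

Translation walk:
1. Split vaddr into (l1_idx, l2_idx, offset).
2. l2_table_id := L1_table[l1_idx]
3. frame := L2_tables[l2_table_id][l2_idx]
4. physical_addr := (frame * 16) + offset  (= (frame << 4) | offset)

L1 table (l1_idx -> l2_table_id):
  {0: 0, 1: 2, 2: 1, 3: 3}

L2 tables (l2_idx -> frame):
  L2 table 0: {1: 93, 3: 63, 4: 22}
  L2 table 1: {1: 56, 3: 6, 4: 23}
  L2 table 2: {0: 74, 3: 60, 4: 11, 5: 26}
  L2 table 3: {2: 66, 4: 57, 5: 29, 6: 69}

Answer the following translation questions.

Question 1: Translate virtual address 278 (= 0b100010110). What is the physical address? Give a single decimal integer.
vaddr = 278 = 0b100010110
Split: l1_idx=2, l2_idx=1, offset=6
L1[2] = 1
L2[1][1] = 56
paddr = 56 * 16 + 6 = 902

Answer: 902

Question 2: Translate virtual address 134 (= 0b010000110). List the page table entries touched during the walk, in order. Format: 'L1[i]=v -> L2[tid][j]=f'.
vaddr = 134 = 0b010000110
Split: l1_idx=1, l2_idx=0, offset=6

Answer: L1[1]=2 -> L2[2][0]=74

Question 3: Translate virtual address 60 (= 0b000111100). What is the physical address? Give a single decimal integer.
Answer: 1020

Derivation:
vaddr = 60 = 0b000111100
Split: l1_idx=0, l2_idx=3, offset=12
L1[0] = 0
L2[0][3] = 63
paddr = 63 * 16 + 12 = 1020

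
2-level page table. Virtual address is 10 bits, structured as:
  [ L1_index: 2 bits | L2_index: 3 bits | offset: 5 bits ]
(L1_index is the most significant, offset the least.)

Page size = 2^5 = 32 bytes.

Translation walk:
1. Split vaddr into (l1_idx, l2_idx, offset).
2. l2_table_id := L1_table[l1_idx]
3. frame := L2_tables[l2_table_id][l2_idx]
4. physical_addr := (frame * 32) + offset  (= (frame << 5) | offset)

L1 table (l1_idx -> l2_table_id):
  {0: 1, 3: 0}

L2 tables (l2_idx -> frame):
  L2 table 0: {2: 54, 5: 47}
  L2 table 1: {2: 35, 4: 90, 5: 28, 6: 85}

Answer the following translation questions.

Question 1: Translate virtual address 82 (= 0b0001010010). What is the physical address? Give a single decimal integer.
vaddr = 82 = 0b0001010010
Split: l1_idx=0, l2_idx=2, offset=18
L1[0] = 1
L2[1][2] = 35
paddr = 35 * 32 + 18 = 1138

Answer: 1138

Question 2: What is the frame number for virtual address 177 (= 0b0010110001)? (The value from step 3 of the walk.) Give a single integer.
Answer: 28

Derivation:
vaddr = 177: l1_idx=0, l2_idx=5
L1[0] = 1; L2[1][5] = 28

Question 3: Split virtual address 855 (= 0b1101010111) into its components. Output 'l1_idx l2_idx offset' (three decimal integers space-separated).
vaddr = 855 = 0b1101010111
  top 2 bits -> l1_idx = 3
  next 3 bits -> l2_idx = 2
  bottom 5 bits -> offset = 23

Answer: 3 2 23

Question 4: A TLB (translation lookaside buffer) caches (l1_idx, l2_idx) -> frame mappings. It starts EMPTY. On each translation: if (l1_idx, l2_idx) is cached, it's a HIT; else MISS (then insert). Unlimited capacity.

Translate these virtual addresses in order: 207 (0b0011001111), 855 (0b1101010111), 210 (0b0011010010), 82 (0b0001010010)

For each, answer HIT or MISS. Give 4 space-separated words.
vaddr=207: (0,6) not in TLB -> MISS, insert
vaddr=855: (3,2) not in TLB -> MISS, insert
vaddr=210: (0,6) in TLB -> HIT
vaddr=82: (0,2) not in TLB -> MISS, insert

Answer: MISS MISS HIT MISS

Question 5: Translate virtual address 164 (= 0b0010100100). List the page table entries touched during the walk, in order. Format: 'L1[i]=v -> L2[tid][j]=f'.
vaddr = 164 = 0b0010100100
Split: l1_idx=0, l2_idx=5, offset=4

Answer: L1[0]=1 -> L2[1][5]=28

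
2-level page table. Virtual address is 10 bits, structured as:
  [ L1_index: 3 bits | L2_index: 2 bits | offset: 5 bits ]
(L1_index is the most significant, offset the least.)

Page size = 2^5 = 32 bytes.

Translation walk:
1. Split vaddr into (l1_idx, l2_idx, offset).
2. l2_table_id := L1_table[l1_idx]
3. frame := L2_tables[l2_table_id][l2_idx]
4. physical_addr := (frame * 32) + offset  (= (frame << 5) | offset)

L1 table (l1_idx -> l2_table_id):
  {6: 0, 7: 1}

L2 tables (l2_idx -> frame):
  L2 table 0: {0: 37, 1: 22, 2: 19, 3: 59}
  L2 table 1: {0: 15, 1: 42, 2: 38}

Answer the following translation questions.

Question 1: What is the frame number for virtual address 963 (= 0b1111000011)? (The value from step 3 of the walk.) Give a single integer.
vaddr = 963: l1_idx=7, l2_idx=2
L1[7] = 1; L2[1][2] = 38

Answer: 38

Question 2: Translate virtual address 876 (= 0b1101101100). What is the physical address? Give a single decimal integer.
Answer: 1900

Derivation:
vaddr = 876 = 0b1101101100
Split: l1_idx=6, l2_idx=3, offset=12
L1[6] = 0
L2[0][3] = 59
paddr = 59 * 32 + 12 = 1900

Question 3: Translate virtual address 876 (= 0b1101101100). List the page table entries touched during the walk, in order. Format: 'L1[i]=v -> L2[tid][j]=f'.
vaddr = 876 = 0b1101101100
Split: l1_idx=6, l2_idx=3, offset=12

Answer: L1[6]=0 -> L2[0][3]=59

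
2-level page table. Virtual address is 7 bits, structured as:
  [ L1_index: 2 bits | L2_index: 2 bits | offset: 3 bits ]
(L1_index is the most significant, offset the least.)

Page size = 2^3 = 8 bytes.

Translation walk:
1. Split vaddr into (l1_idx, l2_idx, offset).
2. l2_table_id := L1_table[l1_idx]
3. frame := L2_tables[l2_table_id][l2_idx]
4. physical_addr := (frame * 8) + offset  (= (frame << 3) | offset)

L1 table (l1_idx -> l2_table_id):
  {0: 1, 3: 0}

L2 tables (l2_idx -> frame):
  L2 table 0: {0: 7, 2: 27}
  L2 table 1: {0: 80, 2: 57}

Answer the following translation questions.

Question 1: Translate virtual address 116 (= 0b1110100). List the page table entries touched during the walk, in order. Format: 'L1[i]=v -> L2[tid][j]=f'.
Answer: L1[3]=0 -> L2[0][2]=27

Derivation:
vaddr = 116 = 0b1110100
Split: l1_idx=3, l2_idx=2, offset=4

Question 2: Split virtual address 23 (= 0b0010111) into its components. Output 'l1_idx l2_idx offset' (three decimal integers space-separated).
vaddr = 23 = 0b0010111
  top 2 bits -> l1_idx = 0
  next 2 bits -> l2_idx = 2
  bottom 3 bits -> offset = 7

Answer: 0 2 7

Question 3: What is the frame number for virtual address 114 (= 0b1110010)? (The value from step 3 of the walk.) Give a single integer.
Answer: 27

Derivation:
vaddr = 114: l1_idx=3, l2_idx=2
L1[3] = 0; L2[0][2] = 27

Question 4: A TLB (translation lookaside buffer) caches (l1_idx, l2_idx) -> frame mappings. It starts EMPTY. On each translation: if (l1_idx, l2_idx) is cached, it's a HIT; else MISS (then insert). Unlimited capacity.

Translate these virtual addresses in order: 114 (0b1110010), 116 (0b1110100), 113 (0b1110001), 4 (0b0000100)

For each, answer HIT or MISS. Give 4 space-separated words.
Answer: MISS HIT HIT MISS

Derivation:
vaddr=114: (3,2) not in TLB -> MISS, insert
vaddr=116: (3,2) in TLB -> HIT
vaddr=113: (3,2) in TLB -> HIT
vaddr=4: (0,0) not in TLB -> MISS, insert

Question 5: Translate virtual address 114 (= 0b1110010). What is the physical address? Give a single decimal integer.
Answer: 218

Derivation:
vaddr = 114 = 0b1110010
Split: l1_idx=3, l2_idx=2, offset=2
L1[3] = 0
L2[0][2] = 27
paddr = 27 * 8 + 2 = 218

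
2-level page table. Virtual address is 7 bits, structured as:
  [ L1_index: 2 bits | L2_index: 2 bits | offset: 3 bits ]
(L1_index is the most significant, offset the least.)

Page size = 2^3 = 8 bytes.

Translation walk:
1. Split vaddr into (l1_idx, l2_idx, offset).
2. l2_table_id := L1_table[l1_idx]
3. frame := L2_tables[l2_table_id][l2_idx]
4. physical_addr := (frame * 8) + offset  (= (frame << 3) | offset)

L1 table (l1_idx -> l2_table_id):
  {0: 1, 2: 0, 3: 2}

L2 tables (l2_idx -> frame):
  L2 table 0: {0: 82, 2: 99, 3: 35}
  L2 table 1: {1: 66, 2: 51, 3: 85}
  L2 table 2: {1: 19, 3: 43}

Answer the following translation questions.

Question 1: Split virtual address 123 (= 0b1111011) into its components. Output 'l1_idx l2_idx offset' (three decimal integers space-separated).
vaddr = 123 = 0b1111011
  top 2 bits -> l1_idx = 3
  next 2 bits -> l2_idx = 3
  bottom 3 bits -> offset = 3

Answer: 3 3 3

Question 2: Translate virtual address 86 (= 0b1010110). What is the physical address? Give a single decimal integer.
vaddr = 86 = 0b1010110
Split: l1_idx=2, l2_idx=2, offset=6
L1[2] = 0
L2[0][2] = 99
paddr = 99 * 8 + 6 = 798

Answer: 798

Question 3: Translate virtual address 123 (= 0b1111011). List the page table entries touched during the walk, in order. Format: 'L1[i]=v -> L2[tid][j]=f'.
vaddr = 123 = 0b1111011
Split: l1_idx=3, l2_idx=3, offset=3

Answer: L1[3]=2 -> L2[2][3]=43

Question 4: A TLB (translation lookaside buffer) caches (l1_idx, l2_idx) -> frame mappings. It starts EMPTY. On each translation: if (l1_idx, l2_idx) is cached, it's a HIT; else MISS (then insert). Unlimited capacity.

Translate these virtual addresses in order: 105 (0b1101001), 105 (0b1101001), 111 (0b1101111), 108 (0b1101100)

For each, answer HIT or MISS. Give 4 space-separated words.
Answer: MISS HIT HIT HIT

Derivation:
vaddr=105: (3,1) not in TLB -> MISS, insert
vaddr=105: (3,1) in TLB -> HIT
vaddr=111: (3,1) in TLB -> HIT
vaddr=108: (3,1) in TLB -> HIT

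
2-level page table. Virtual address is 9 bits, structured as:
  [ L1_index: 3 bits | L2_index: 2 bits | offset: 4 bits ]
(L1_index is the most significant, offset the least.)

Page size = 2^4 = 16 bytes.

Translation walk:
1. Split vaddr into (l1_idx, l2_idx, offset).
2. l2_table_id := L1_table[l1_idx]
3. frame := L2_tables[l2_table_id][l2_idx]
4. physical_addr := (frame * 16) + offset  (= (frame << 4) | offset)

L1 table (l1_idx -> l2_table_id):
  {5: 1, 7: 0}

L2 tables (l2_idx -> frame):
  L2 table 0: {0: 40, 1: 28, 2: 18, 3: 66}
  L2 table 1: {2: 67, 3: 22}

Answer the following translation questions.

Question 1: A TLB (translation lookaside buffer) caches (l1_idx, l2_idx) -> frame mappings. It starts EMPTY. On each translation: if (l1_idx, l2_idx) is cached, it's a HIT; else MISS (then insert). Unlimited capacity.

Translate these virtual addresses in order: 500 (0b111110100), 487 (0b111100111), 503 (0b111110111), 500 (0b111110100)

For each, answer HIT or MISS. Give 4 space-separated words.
vaddr=500: (7,3) not in TLB -> MISS, insert
vaddr=487: (7,2) not in TLB -> MISS, insert
vaddr=503: (7,3) in TLB -> HIT
vaddr=500: (7,3) in TLB -> HIT

Answer: MISS MISS HIT HIT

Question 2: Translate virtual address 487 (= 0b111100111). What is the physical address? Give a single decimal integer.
Answer: 295

Derivation:
vaddr = 487 = 0b111100111
Split: l1_idx=7, l2_idx=2, offset=7
L1[7] = 0
L2[0][2] = 18
paddr = 18 * 16 + 7 = 295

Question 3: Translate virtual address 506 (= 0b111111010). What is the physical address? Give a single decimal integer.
Answer: 1066

Derivation:
vaddr = 506 = 0b111111010
Split: l1_idx=7, l2_idx=3, offset=10
L1[7] = 0
L2[0][3] = 66
paddr = 66 * 16 + 10 = 1066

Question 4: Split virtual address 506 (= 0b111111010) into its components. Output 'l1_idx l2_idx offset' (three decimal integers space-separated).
vaddr = 506 = 0b111111010
  top 3 bits -> l1_idx = 7
  next 2 bits -> l2_idx = 3
  bottom 4 bits -> offset = 10

Answer: 7 3 10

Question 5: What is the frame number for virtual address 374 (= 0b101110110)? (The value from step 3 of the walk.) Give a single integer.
Answer: 22

Derivation:
vaddr = 374: l1_idx=5, l2_idx=3
L1[5] = 1; L2[1][3] = 22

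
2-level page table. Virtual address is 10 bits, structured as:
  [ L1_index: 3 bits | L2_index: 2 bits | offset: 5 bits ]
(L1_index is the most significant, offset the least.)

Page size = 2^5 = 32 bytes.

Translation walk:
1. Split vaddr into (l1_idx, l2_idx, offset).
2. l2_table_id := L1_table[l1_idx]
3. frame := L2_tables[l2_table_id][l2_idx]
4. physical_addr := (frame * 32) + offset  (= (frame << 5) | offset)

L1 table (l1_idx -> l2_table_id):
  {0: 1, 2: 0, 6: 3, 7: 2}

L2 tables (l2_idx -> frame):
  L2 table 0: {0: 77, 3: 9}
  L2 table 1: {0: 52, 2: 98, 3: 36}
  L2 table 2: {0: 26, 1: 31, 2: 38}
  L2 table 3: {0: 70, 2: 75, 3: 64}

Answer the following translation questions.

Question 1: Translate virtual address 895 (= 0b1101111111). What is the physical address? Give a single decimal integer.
vaddr = 895 = 0b1101111111
Split: l1_idx=6, l2_idx=3, offset=31
L1[6] = 3
L2[3][3] = 64
paddr = 64 * 32 + 31 = 2079

Answer: 2079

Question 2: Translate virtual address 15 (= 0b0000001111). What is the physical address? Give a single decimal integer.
Answer: 1679

Derivation:
vaddr = 15 = 0b0000001111
Split: l1_idx=0, l2_idx=0, offset=15
L1[0] = 1
L2[1][0] = 52
paddr = 52 * 32 + 15 = 1679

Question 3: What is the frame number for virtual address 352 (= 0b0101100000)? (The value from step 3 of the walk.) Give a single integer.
Answer: 9

Derivation:
vaddr = 352: l1_idx=2, l2_idx=3
L1[2] = 0; L2[0][3] = 9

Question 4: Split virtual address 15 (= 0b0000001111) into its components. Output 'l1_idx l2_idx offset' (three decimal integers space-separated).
vaddr = 15 = 0b0000001111
  top 3 bits -> l1_idx = 0
  next 2 bits -> l2_idx = 0
  bottom 5 bits -> offset = 15

Answer: 0 0 15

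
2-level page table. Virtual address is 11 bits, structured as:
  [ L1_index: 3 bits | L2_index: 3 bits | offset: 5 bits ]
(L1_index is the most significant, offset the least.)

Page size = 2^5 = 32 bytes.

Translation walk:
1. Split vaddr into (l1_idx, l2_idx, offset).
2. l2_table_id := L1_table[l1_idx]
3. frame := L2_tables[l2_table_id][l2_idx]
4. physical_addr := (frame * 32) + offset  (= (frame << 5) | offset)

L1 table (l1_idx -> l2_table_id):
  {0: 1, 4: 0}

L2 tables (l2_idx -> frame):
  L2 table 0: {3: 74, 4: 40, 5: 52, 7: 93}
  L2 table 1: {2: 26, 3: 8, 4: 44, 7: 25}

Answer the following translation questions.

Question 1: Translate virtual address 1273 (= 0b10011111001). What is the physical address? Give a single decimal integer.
Answer: 3001

Derivation:
vaddr = 1273 = 0b10011111001
Split: l1_idx=4, l2_idx=7, offset=25
L1[4] = 0
L2[0][7] = 93
paddr = 93 * 32 + 25 = 3001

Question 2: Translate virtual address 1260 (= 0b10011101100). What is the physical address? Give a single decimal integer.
vaddr = 1260 = 0b10011101100
Split: l1_idx=4, l2_idx=7, offset=12
L1[4] = 0
L2[0][7] = 93
paddr = 93 * 32 + 12 = 2988

Answer: 2988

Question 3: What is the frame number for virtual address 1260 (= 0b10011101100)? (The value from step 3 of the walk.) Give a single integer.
Answer: 93

Derivation:
vaddr = 1260: l1_idx=4, l2_idx=7
L1[4] = 0; L2[0][7] = 93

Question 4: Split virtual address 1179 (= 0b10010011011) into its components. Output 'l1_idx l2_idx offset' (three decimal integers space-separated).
vaddr = 1179 = 0b10010011011
  top 3 bits -> l1_idx = 4
  next 3 bits -> l2_idx = 4
  bottom 5 bits -> offset = 27

Answer: 4 4 27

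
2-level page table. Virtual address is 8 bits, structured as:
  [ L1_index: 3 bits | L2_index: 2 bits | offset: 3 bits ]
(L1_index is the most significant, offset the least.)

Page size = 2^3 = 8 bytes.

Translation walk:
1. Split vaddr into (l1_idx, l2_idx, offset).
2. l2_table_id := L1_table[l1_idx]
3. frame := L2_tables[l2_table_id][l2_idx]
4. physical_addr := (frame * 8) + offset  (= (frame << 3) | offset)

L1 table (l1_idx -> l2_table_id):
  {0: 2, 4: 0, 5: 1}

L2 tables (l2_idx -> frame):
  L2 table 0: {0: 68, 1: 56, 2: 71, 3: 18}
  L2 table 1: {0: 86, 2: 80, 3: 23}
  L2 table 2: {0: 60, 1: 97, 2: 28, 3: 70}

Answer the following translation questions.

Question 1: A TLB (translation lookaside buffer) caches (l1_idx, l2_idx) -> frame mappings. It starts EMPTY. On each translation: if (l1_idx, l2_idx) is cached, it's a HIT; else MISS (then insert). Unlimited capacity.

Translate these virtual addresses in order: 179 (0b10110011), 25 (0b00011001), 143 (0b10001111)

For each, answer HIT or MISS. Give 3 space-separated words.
vaddr=179: (5,2) not in TLB -> MISS, insert
vaddr=25: (0,3) not in TLB -> MISS, insert
vaddr=143: (4,1) not in TLB -> MISS, insert

Answer: MISS MISS MISS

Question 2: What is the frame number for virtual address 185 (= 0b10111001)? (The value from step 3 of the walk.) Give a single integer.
vaddr = 185: l1_idx=5, l2_idx=3
L1[5] = 1; L2[1][3] = 23

Answer: 23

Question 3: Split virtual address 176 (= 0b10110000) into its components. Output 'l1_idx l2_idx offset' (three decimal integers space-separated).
Answer: 5 2 0

Derivation:
vaddr = 176 = 0b10110000
  top 3 bits -> l1_idx = 5
  next 2 bits -> l2_idx = 2
  bottom 3 bits -> offset = 0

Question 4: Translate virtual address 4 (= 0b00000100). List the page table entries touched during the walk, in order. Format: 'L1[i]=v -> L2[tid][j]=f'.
vaddr = 4 = 0b00000100
Split: l1_idx=0, l2_idx=0, offset=4

Answer: L1[0]=2 -> L2[2][0]=60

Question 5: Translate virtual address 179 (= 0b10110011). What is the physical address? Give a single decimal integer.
vaddr = 179 = 0b10110011
Split: l1_idx=5, l2_idx=2, offset=3
L1[5] = 1
L2[1][2] = 80
paddr = 80 * 8 + 3 = 643

Answer: 643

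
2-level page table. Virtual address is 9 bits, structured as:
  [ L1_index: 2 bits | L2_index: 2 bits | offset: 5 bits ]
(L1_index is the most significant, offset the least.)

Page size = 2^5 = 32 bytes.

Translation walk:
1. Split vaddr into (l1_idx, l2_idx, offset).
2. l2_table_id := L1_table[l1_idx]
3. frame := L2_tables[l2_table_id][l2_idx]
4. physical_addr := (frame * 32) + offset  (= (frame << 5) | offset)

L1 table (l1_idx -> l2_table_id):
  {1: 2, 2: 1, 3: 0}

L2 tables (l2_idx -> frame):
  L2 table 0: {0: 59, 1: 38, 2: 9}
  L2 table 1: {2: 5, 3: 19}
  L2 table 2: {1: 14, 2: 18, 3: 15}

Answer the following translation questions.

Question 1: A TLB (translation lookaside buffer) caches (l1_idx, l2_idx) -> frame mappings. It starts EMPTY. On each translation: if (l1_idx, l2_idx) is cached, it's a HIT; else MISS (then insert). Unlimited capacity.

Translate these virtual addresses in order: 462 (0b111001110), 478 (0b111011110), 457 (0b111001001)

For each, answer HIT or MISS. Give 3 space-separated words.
Answer: MISS HIT HIT

Derivation:
vaddr=462: (3,2) not in TLB -> MISS, insert
vaddr=478: (3,2) in TLB -> HIT
vaddr=457: (3,2) in TLB -> HIT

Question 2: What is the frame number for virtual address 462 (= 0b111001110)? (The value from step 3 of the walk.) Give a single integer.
Answer: 9

Derivation:
vaddr = 462: l1_idx=3, l2_idx=2
L1[3] = 0; L2[0][2] = 9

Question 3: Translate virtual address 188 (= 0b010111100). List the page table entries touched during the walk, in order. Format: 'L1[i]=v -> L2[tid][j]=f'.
Answer: L1[1]=2 -> L2[2][1]=14

Derivation:
vaddr = 188 = 0b010111100
Split: l1_idx=1, l2_idx=1, offset=28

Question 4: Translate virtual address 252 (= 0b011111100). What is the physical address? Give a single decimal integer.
Answer: 508

Derivation:
vaddr = 252 = 0b011111100
Split: l1_idx=1, l2_idx=3, offset=28
L1[1] = 2
L2[2][3] = 15
paddr = 15 * 32 + 28 = 508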